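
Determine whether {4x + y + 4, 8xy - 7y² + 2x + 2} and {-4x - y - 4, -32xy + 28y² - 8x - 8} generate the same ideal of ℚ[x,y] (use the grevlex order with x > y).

Two ideals are equal iff their reduced Gröbner bases coincide (the reduced basis is unique for a fixed ordering).
Buchberger on the first generating set:
f_1 = 4x + y + 4, LT = x.
f_2 = 8xy - 7y² + 2x + 2, LT = xy.

S(f_1,f_2): lcm = xy. S = 9/8y² - ¼x + y - ¼.
  leading term y²: no divisor's leading term divides it; move 9/8y² to the remainder.
  leading term x: subtract (-1/16)·f_1 from -¼x + y - ¼ → 17/16y
  leading term y: no divisor's leading term divides it; move 17/16y to the remainder.
  remainder 9/8y² + 17/16y ≠ 0; add g_3 = 9/8y² + 17/16y to the basis.

The other S-polynomials (S(f_1,g_3), S(f_2,g_3)) all reduce to 0 modulo the current basis, so we have a Gröbner basis.
Inter-reduce: drop elements whose leading term is divisible by another's, tail-reduce, and make monic.
Reduced Gröbner basis: {y² + 17/18y, x + ¼y + 1}.

Buchberger on the second generating set:
h_1 = -4x - y - 4, LT = x.
h_2 = -32xy + 28y² - 8x - 8, LT = xy.

S(h_1,h_2): lcm = xy. S = 9/8y² - ¼x + y - ¼.
  leading term y²: no divisor's leading term divides it; move 9/8y² to the remainder.
  leading term x: subtract (1/16)·h_1 from -¼x + y - ¼ → 17/16y
  leading term y: no divisor's leading term divides it; move 17/16y to the remainder.
  remainder 9/8y² + 17/16y ≠ 0; add k_3 = 9/8y² + 17/16y to the basis.

The other S-polynomials (S(h_1,k_3), S(h_2,k_3)) all reduce to 0 modulo the current basis, so we have a Gröbner basis.
Inter-reduce: drop elements whose leading term is divisible by another's, tail-reduce, and make monic.
Reduced Gröbner basis: {y² + 17/18y, x + ¼y + 1}.

The two bases agree; hence the ideals are identical.

Yes, the ideals are equal.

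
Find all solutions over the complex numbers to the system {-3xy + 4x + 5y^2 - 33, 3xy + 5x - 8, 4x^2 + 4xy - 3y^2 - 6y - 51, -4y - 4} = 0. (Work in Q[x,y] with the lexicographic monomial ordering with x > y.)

{(4, -1)}

Compute a lex Gröbner basis by Buchberger's algorithm.
f_1 = -3xy + 4x + 5y^2 - 33, LT = xy.
f_2 = 3xy + 5x - 8, LT = xy.
f_3 = 4x^2 + 4xy - 3y^2 - 6y - 51, LT = x^2.
f_4 = -4y - 4, LT = y.

S(f_1,f_2): lcm = xy. S = -3x - 5/3y^2 + 41/3.
  reduce S modulo (f_1, f_2, f_3, f_4):
  remainder -3x + 12 ≠ 0; add h_5 = -3x + 12 to the basis.

The other S-polynomials (S(f_1,f_3), S(f_1,f_4), S(f_2,f_3), S(f_2,f_4), S(f_3,f_4), S(f_1,h_5), S(f_2,h_5), S(f_3,h_5), S(f_4,h_5)) all reduce to 0 modulo the current basis, so we have a Gröbner basis.
Inter-reduce: drop elements whose leading term is divisible by another's, tail-reduce, and make monic.
Reduced Gröbner basis: {x - 4, y + 1}.

Elimination: the polynomial y + 1 lies in the elimination ideal for y, so y ∈ {-1}. For each such y, the remaining basis elements (now univariate) give the rest of the solution.
  y = -1: the earlier basis element becomes x - 4 = 0, giving x = 4 — point (4, -1).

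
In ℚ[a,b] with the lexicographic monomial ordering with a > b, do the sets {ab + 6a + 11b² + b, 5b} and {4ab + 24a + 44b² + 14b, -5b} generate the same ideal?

Yes, the ideals are equal.

For a fixed monomial order, each ideal has a unique reduced Gröbner basis; comparing bases decides equality.
Buchberger on the first generating set:
f_1 = ab + 6a + 11b² + b, LT = ab.
f_2 = 5b, LT = b.

S(f_1,f_2): lcm = ab. S = 6a + 11b² + b.
  leading term a: no divisor's leading term divides it; move 6a to the remainder.
  leading term b²: subtract (11/5b)·f_2 from 11b² + b → b
  leading term b: subtract (⅕)·f_2 from b → 0
  remainder 6a ≠ 0; add g_3 = 6a to the basis.

The other S-polynomials (S(f_1,g_3), S(f_2,g_3)) all reduce to 0 modulo the current basis, so we have a Gröbner basis.
Inter-reduce: drop elements whose leading term is divisible by another's, tail-reduce, and make monic.
Reduced Gröbner basis: {a, b}.

Buchberger on the second generating set:
h_1 = 4ab + 24a + 44b² + 14b, LT = ab.
h_2 = -5b, LT = b.

S(h_1,h_2): lcm = ab. S = 6a + 11b² + 7/2b.
  leading term a: no divisor's leading term divides it; move 6a to the remainder.
  leading term b²: subtract (-11/5b)·h_2 from 11b² + 7/2b → 7/2b
  leading term b: subtract (-7/10)·h_2 from 7/2b → 0
  remainder 6a ≠ 0; add k_3 = 6a to the basis.

The other S-polynomials (S(h_1,k_3), S(h_2,k_3)) all reduce to 0 modulo the current basis, so we have a Gröbner basis.
Inter-reduce: drop elements whose leading term is divisible by another's, tail-reduce, and make monic.
Reduced Gröbner basis: {a, b}.

The two bases agree; hence the ideals are identical.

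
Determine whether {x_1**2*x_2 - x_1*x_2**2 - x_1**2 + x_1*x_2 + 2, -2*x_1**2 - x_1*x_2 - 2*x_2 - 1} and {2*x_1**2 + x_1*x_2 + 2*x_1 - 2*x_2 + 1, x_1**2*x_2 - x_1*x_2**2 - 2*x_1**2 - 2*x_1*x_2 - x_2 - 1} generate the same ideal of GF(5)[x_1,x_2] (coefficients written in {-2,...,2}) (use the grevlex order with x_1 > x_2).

No, the ideals differ.

Two ideals are equal iff their reduced Gröbner bases coincide (the reduced basis is unique for a fixed ordering).
Buchberger on the first generating set:
f_1 = x_1**2*x_2 - x_1*x_2**2 - x_1**2 + x_1*x_2 + 2, LT = x_1**2*x_2.
f_2 = -2*x_1**2 - x_1*x_2 - 2*x_2 - 1, LT = x_1**2.

S(f_1,f_2): lcm = x_1**2*x_2. S = x_1*x_2**2 - x_1**2 + x_1*x_2 - x_2**2 + 2*x_2 + 2.
  leading term x_1*x_2**2: no divisor's leading term divides it; move x_1*x_2**2 to the remainder.
  leading term x_1**2: subtract (-2)·f_2 from -x_1**2 + x_1*x_2 - x_2**2 + 2*x_2 + 2 → -x_1*x_2 - x_2**2 - 2*x_2
  leading term x_1*x_2: no divisor's leading term divides it; move -x_1*x_2 to the remainder.
  leading term x_2**2: no divisor's leading term divides it; move -x_2**2 to the remainder.
  leading term x_2: no divisor's leading term divides it; move -2*x_2 to the remainder.
  remainder x_1*x_2**2 - x_1*x_2 - x_2**2 - 2*x_2 ≠ 0; add g_3 = x_1*x_2**2 - x_1*x_2 - x_2**2 - 2*x_2 to the basis.

S(f_1,g_3): lcm = x_1**2*x_2**2. S = -x_1*x_2**3 + 2*x_1*x_2**2 + 2*x_1*x_2 + 2*x_2.
  leading term x_1*x_2**3: subtract (-x_2)·g_3 from -x_1*x_2**3 + 2*x_1*x_2**2 + 2*x_1*x_2 + 2*x_2 → x_1*x_2**2 - x_2**3 + 2*x_1*x_2 - 2*x_2**2 + 2*x_2
  leading term x_1*x_2**2: subtract (1)·g_3 from x_1*x_2**2 - x_2**3 + 2*x_1*x_2 - 2*x_2**2 + 2*x_2 → -x_2**3 - 2*x_1*x_2 - x_2**2 - x_2
  leading term x_2**3: no divisor's leading term divides it; move -x_2**3 to the remainder.
  leading term x_1*x_2: no divisor's leading term divides it; move -2*x_1*x_2 to the remainder.
  leading term x_2**2: no divisor's leading term divides it; move -x_2**2 to the remainder.
  leading term x_2: no divisor's leading term divides it; move -x_2 to the remainder.
  remainder -x_2**3 - 2*x_1*x_2 - x_2**2 - x_2 ≠ 0; add g_4 = -x_2**3 - 2*x_1*x_2 - x_2**2 - x_2 to the basis.

The other S-polynomials (S(f_2,g_3), S(f_1,g_4), S(f_2,g_4), S(g_3,g_4)) all reduce to 0 modulo the current basis, so we have a Gröbner basis.
Inter-reduce: drop elements whose leading term is divisible by another's, tail-reduce, and make monic.
Reduced Gröbner basis: {x_1*x_2**2 - x_1*x_2 - x_2**2 - 2*x_2, x_2**3 + 2*x_1*x_2 + x_2**2 + x_2, x_1**2 - 2*x_1*x_2 + x_2 - 2}.

Buchberger on the second generating set:
h_1 = 2*x_1**2 + x_1*x_2 + 2*x_1 - 2*x_2 + 1, LT = x_1**2.
h_2 = x_1**2*x_2 - x_1*x_2**2 - 2*x_1**2 - 2*x_1*x_2 - x_2 - 1, LT = x_1**2*x_2.

S(h_1,h_2): lcm = x_1**2*x_2. S = -x_1*x_2**2 + 2*x_1**2 - 2*x_1*x_2 - x_2**2 - x_2 + 1.
  leading term x_1*x_2**2: no divisor's leading term divides it; move -x_1*x_2**2 to the remainder.
  leading term x_1**2: subtract (1)·h_1 from 2*x_1**2 - 2*x_1*x_2 - x_2**2 - x_2 + 1 → 2*x_1*x_2 - x_2**2 - 2*x_1 + x_2
  leading term x_1*x_2: no divisor's leading term divides it; move 2*x_1*x_2 to the remainder.
  leading term x_2**2: no divisor's leading term divides it; move -x_2**2 to the remainder.
  leading term x_1: no divisor's leading term divides it; move -2*x_1 to the remainder.
  leading term x_2: no divisor's leading term divides it; move x_2 to the remainder.
  remainder -x_1*x_2**2 + 2*x_1*x_2 - x_2**2 - 2*x_1 + x_2 ≠ 0; add k_3 = -x_1*x_2**2 + 2*x_1*x_2 - x_2**2 - 2*x_1 + x_2 to the basis.

S(h_1,k_3): lcm = x_1**2*x_2**2. S = -2*x_1*x_2**3 + 2*x_1**2*x_2 - x_2**3 - 2*x_1**2 + x_1*x_2 - 2*x_2**2.
  leading term x_1*x_2**3: subtract (2*x_2)·k_3 from -2*x_1*x_2**3 + 2*x_1**2*x_2 - x_2**3 - 2*x_1**2 + x_1*x_2 - 2*x_2**2 → 2*x_1**2*x_2 + x_1*x_2**2 + x_2**3 - 2*x_1**2 + x_2**2
  leading term x_1**2*x_2: subtract (x_2)·h_1 from 2*x_1**2*x_2 + x_1*x_2**2 + x_2**3 - 2*x_1**2 + x_2**2 → x_2**3 - 2*x_1**2 - 2*x_1*x_2 - 2*x_2**2 - x_2
  leading term x_2**3: no divisor's leading term divides it; move x_2**3 to the remainder.
  leading term x_1**2: subtract (-1)·h_1 from -2*x_1**2 - 2*x_1*x_2 - 2*x_2**2 - x_2 → -x_1*x_2 - 2*x_2**2 + 2*x_1 + 2*x_2 + 1
  leading term x_1*x_2: no divisor's leading term divides it; move -x_1*x_2 to the remainder.
  leading term x_2**2: no divisor's leading term divides it; move -2*x_2**2 to the remainder.
  leading term x_1: no divisor's leading term divides it; move 2*x_1 to the remainder.
  leading term x_2: no divisor's leading term divides it; move 2*x_2 to the remainder.
  leading term 1: no divisor's leading term divides it; move 1 to the remainder.
  remainder x_2**3 - x_1*x_2 - 2*x_2**2 + 2*x_1 + 2*x_2 + 1 ≠ 0; add k_4 = x_2**3 - x_1*x_2 - 2*x_2**2 + 2*x_1 + 2*x_2 + 1 to the basis.

The other S-polynomials (S(h_2,k_3), S(h_1,k_4), S(h_2,k_4), S(k_3,k_4)) all reduce to 0 modulo the current basis, so we have a Gröbner basis.
Inter-reduce: drop elements whose leading term is divisible by another's, tail-reduce, and make monic.
Reduced Gröbner basis: {x_1*x_2**2 - 2*x_1*x_2 + x_2**2 + 2*x_1 - x_2, x_2**3 - x_1*x_2 - 2*x_2**2 + 2*x_1 + 2*x_2 + 1, x_1**2 - 2*x_1*x_2 + x_1 - x_2 - 2}.

Since the reduced bases disagree, the two ideals are not the same.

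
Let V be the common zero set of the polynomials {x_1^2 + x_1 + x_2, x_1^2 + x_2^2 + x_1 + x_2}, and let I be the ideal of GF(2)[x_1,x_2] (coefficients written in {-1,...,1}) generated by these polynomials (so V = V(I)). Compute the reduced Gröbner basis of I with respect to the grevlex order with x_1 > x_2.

f_1 = x_1^2 + x_1 + x_2, LT = x_1^2.
f_2 = x_1^2 + x_2^2 + x_1 + x_2, LT = x_1^2.

S(f_1,f_2): lcm = x_1^2. S = x_2^2.
  leading term x_2^2: no divisor's leading term divides it; move x_2^2 to the remainder.
  remainder x_2^2 ≠ 0; add g_3 = x_2^2 to the basis.

The other S-polynomials (S(f_1,g_3), S(f_2,g_3)) all reduce to 0 modulo the current basis, so we have a Gröbner basis.
Inter-reduce: drop elements whose leading term is divisible by another's, tail-reduce, and make monic.

G = {x_1^2 + x_1 + x_2, x_2^2}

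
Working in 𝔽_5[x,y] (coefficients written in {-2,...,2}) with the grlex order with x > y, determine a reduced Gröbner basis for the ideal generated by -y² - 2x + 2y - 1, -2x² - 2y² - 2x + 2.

f_1 = -y² - 2x + 2y - 1, LT = y².
f_2 = -2x² - 2y² - 2x + 2, LT = x².

The S-polynomials (S(f_1,f_2)) all reduce to 0 modulo the current basis, so we have a Gröbner basis.

G = {x² - x + 2y - 2, y² + 2x - 2y + 1}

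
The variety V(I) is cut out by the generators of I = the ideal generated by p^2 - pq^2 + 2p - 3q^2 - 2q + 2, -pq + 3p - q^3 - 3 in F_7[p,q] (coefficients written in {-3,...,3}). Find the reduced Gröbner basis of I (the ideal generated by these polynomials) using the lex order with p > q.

G = {p - q^5 + 2q^4 - 2q^3 - 3q^2 + 2q + 3, q^6 + 2q^5 + q^4 - 2q^3 + 3q^2 + 3q - 2}

f_1 = p^2 - pq^2 + 2p - 3q^2 - 2q + 2, LT = p^2.
f_2 = -pq + 3p - q^3 - 3, LT = pq.

S(f_1,f_2): lcm = p^2q. S = 3p^2 - 2pq^3 + 2pq - 3p - 3q^3 - 2q^2 + 2q.
  reduce S modulo (f_1, f_2):
  remainder -2p + 2q^5 + 3q^4 - 3q^3 - q^2 + 3q + 1 ≠ 0; add g_3 = -2p + 2q^5 + 3q^4 - 3q^3 - q^2 + 3q + 1 to the basis.

S(f_1,g_3): lcm = p^2. S = pq^5 - 2pq^4 + 2pq^3 + 2pq^2 - 2pq - p - 3q^2 - 2q + 2.
  reduce S modulo (f_1, f_2, g_3):
  remainder -q^7 - q^6 + q^5 + 3q^4 + 2q^3 - 2q - 2 ≠ 0; add g_4 = -q^7 - q^6 + q^5 + 3q^4 + 2q^3 - 2q - 2 to the basis.

S(f_2,g_3): lcm = pq. S = -3p + q^6 - 2q^5 + 2q^4 - 3q^3 - 2q^2 - 3q + 3.
  reduce S modulo (f_1, f_2, g_3, g_4):
  remainder q^6 + 2q^5 + q^4 - 2q^3 + 3q^2 + 3q - 2 ≠ 0; add g_5 = q^6 + 2q^5 + q^4 - 2q^3 + 3q^2 + 3q - 2 to the basis.

The other S-polynomials (S(f_1,g_4), S(f_2,g_4), S(g_3,g_4), S(f_1,g_5), S(f_2,g_5), S(g_3,g_5), S(g_4,g_5)) all reduce to 0 modulo the current basis, so we have a Gröbner basis.
Inter-reduce: drop elements whose leading term is divisible by another's, tail-reduce, and make monic.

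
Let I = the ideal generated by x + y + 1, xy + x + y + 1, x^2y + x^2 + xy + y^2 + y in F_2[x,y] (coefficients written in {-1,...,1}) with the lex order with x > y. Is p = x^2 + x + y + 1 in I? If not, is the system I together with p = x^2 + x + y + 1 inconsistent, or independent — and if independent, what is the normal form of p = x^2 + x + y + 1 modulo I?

x^2 + x + y + 1 lies in I (it reduces to 0).

First compute the reduced Gröbner basis of I by Buchberger's algorithm.
f_1 = x + y + 1, LT = x.
f_2 = xy + x + y + 1, LT = xy.
f_3 = x^2y + x^2 + xy + y^2 + y, LT = x^2y.

S(f_1,f_2): lcm = xy. S = x + y^2 + 1.
  reduce S modulo (f_1, f_2, f_3):
  remainder y^2 + y ≠ 0; add h_4 = y^2 + y to the basis.

S(f_1,f_3): lcm = x^2y. S = x^2 + xy^2 + y^2 + y.
  reduce S modulo (f_1, f_2, f_3, h_4):
  remainder y + 1 ≠ 0; add h_5 = y + 1 to the basis.

The other S-polynomials (S(f_2,f_3), S(f_1,h_4), S(f_2,h_4), S(f_3,h_4), S(f_1,h_5), S(f_2,h_5), S(f_3,h_5), S(h_4,h_5)) all reduce to 0 modulo the current basis, so we have a Gröbner basis.
Inter-reduce: drop elements whose leading term is divisible by another's, tail-reduce, and make monic.
Reduced Gröbner basis: {x, y + 1}.
Label its elements g_1 = x, g_2 = y + 1.

Reduce p = x^2 + x + y + 1 modulo G:
  leading term x^2: subtract (x)·g_1 from x^2 + x + y + 1 → x + y + 1
  leading term x: subtract (1)·g_1 from x + y + 1 → y + 1
  leading term y: subtract (1)·g_2 from y + 1 → 0
  normal form = 0.
Since the normal form is 0, p ∈ I.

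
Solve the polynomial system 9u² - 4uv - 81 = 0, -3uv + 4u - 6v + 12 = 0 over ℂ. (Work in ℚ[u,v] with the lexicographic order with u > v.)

Compute a lex Gröbner basis by Buchberger's algorithm.
f_1 = 9u² - 4uv - 81, LT = u².
f_2 = -3uv + 4u - 6v + 12, LT = uv.

S(f_1,f_2): lcm = u²v. S = 4/3u² - 4/9uv² - 2uv + 4u - 9v.
  leading term u²: subtract (4/27)·f_1 from 4/3u² - 4/9uv² - 2uv + 4u - 9v → -4/9uv² - 38/27uv + 4u - 9v + 12
  leading term uv²: subtract (4/27v)·f_2 from -4/9uv² - 38/27uv + 4u - 9v + 12 → -2uv + 4u + 8/9v² - 97/9v + 12
  leading term uv: subtract (⅔)·f_2 from -2uv + 4u + 8/9v² - 97/9v + 12 → 4/3u + 8/9v² - 61/9v + 4
  leading term u: no divisor's leading term divides it; move 4/3u to the remainder.
  leading term v²: no divisor's leading term divides it; move 8/9v² to the remainder.
  leading term v: no divisor's leading term divides it; move -61/9v to the remainder.
  leading term 1: no divisor's leading term divides it; move 4 to the remainder.
  remainder 4/3u + 8/9v² - 61/9v + 4 ≠ 0; add h_3 = 4/3u + 8/9v² - 61/9v + 4 to the basis.

S(f_2,h_3): lcm = uv. S = -4/3u - ⅔v³ + 61/12v² - v - 4.
  leading term u: subtract (-1)·h_3 from -4/3u - ⅔v³ + 61/12v² - v - 4 → -⅔v³ + 215/36v² - 70/9v
  leading term v³: no divisor's leading term divides it; move -⅔v³ to the remainder.
  leading term v²: no divisor's leading term divides it; move 215/36v² to the remainder.
  leading term v: no divisor's leading term divides it; move -70/9v to the remainder.
  remainder -⅔v³ + 215/36v² - 70/9v ≠ 0; add h_4 = -⅔v³ + 215/36v² - 70/9v to the basis.

The other S-polynomials (S(f_1,h_3), S(f_1,h_4), S(f_2,h_4), S(h_3,h_4)) all reduce to 0 modulo the current basis, so we have a Gröbner basis.
Inter-reduce: drop elements whose leading term is divisible by another's, tail-reduce, and make monic.
Reduced Gröbner basis: {u + ⅔v² - 61/12v + 3, v³ - 215/24v² + 35/3v}.

A lex Gröbner basis eliminates variables successively. Here v³ - 215/24v² + 35/3v depends only on v, with roots {0, 215/48 - sqrt(19345)/48, sqrt(19345)/48 + 215/48}; lifting each root through the earlier basis elements recovers the full solutions.
  v = 0: the earlier basis element becomes u + 3 = 0, giving u = -3 — point (-3, 0).
  v = 215/48 - sqrt(19345)/48: the earlier basis element becomes u - sqrt(19345)/54 - 43/54 = 0, giving u = 43/54 + sqrt(19345)/54 — point (43/54 + sqrt(19345)/54, 215/48 - sqrt(19345)/48).
  v = sqrt(19345)/48 + 215/48: the earlier basis element becomes u - 43/54 + sqrt(19345)/54 = 0, giving u = 43/54 - sqrt(19345)/54 — point (43/54 - sqrt(19345)/54, sqrt(19345)/48 + 215/48).
Each listed point satisfies every original equation (direct substitution).

{(-3, 0), (43/54 + sqrt(19345)/54, 215/48 - sqrt(19345)/48), (43/54 - sqrt(19345)/54, sqrt(19345)/48 + 215/48)}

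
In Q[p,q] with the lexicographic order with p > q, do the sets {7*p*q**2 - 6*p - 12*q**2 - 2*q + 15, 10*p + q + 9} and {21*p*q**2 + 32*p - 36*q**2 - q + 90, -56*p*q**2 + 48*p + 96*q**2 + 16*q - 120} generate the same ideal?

Yes, the ideals are equal.

For a fixed monomial order, each ideal has a unique reduced Gröbner basis; comparing bases decides equality.
Buchberger on the first generating set:
f_1 = 7*p*q**2 - 6*p - 12*q**2 - 2*q + 15, LT = p*q**2.
f_2 = 10*p + q + 9, LT = p.

S(f_1,f_2): lcm = p*q**2. S = -6/7*p - 1/10*q**3 - 183/70*q**2 - 2/7*q + 15/7.
  leading term p: subtract (-3/35)·f_2 from -6/7*p - 1/10*q**3 - 183/70*q**2 - 2/7*q + 15/7 → -1/10*q**3 - 183/70*q**2 - 1/5*q + 102/35
  leading term q**3: no divisor's leading term divides it; move -1/10*q**3 to the remainder.
  leading term q**2: no divisor's leading term divides it; move -183/70*q**2 to the remainder.
  leading term q: no divisor's leading term divides it; move -1/5*q to the remainder.
  leading term 1: no divisor's leading term divides it; move 102/35 to the remainder.
  remainder -1/10*q**3 - 183/70*q**2 - 1/5*q + 102/35 ≠ 0; add g_3 = -1/10*q**3 - 183/70*q**2 - 1/5*q + 102/35 to the basis.

S(f_1,g_3): lcm = p*q**3. S = -183/7*p*q**2 - 20/7*p*q + 204/7*p - 12/7*q**3 - 2/7*q**2 + 15/7*q.
  leading term p*q**2: subtract (-183/49)·f_1 from -183/7*p*q**2 - 20/7*p*q + 204/7*p - 12/7*q**3 - 2/7*q**2 + 15/7*q → -20/7*p*q + 330/49*p - 12/7*q**3 - 2210/49*q**2 - 261/49*q + 2745/49
  leading term p*q: subtract (-2/7*q)·f_2 from -20/7*p*q + 330/49*p - 12/7*q**3 - 2210/49*q**2 - 261/49*q + 2745/49 → 330/49*p - 12/7*q**3 - 2196/49*q**2 - 135/49*q + 2745/49
  leading term p: subtract (33/49)·f_2 from 330/49*p - 12/7*q**3 - 2196/49*q**2 - 135/49*q + 2745/49 → -12/7*q**3 - 2196/49*q**2 - 24/7*q + 2448/49
  leading term q**3: subtract (120/7)·g_3 from -12/7*q**3 - 2196/49*q**2 - 24/7*q + 2448/49 → 0
  remainder 0.

S(f_2,g_3): leading monomials are coprime, so the S-polynomial reduces to 0 (Buchberger's first criterion).
Every S-polynomial of the final basis reduces to 0, so we have a Gröbner basis.
Inter-reduce: drop elements whose leading term is divisible by another's, tail-reduce, and make monic.
Reduced Gröbner basis: {p + 1/10*q + 9/10, q**3 + 183/7*q**2 + 2*q - 204/7}.

Buchberger on the second generating set:
h_1 = 21*p*q**2 + 32*p - 36*q**2 - q + 90, LT = p*q**2.
h_2 = -56*p*q**2 + 48*p + 96*q**2 + 16*q - 120, LT = p*q**2.

S(h_1,h_2): lcm = p*q**2. S = 50/21*p + 5/21*q + 15/7.
  leading term p: no divisor's leading term divides it; move 50/21*p to the remainder.
  leading term q: no divisor's leading term divides it; move 5/21*q to the remainder.
  leading term 1: no divisor's leading term divides it; move 15/7 to the remainder.
  remainder 50/21*p + 5/21*q + 15/7 ≠ 0; add k_3 = 50/21*p + 5/21*q + 15/7 to the basis.

S(h_1,k_3): lcm = p*q**2. S = 32/21*p - 1/10*q**3 - 183/70*q**2 - 1/21*q + 30/7.
  leading term p: subtract (16/25)·k_3 from 32/21*p - 1/10*q**3 - 183/70*q**2 - 1/21*q + 30/7 → -1/10*q**3 - 183/70*q**2 - 1/5*q + 102/35
  leading term q**3: no divisor's leading term divides it; move -1/10*q**3 to the remainder.
  leading term q**2: no divisor's leading term divides it; move -183/70*q**2 to the remainder.
  leading term q: no divisor's leading term divides it; move -1/5*q to the remainder.
  leading term 1: no divisor's leading term divides it; move 102/35 to the remainder.
  remainder -1/10*q**3 - 183/70*q**2 - 1/5*q + 102/35 ≠ 0; add k_4 = -1/10*q**3 - 183/70*q**2 - 1/5*q + 102/35 to the basis.

S(h_2,k_3): lcm = p*q**2. S = -6/7*p - 1/10*q**3 - 183/70*q**2 - 2/7*q + 15/7.
  leading term p: subtract (-9/25)·k_3 from -6/7*p - 1/10*q**3 - 183/70*q**2 - 2/7*q + 15/7 → -1/10*q**3 - 183/70*q**2 - 1/5*q + 102/35
  leading term q**3: subtract (1)·k_4 from -1/10*q**3 - 183/70*q**2 - 1/5*q + 102/35 → 0
  remainder 0.

S(h_1,k_4): lcm = p*q**3. S = -183/7*p*q**2 - 10/21*p*q + 204/7*p - 12/7*q**3 - 1/21*q**2 + 30/7*q.
  leading term p*q**2: subtract (-61/49)·h_1 from -183/7*p*q**2 - 10/21*p*q + 204/7*p - 12/7*q**3 - 1/21*q**2 + 30/7*q → -10/21*p*q + 3380/49*p - 12/7*q**3 - 6595/147*q**2 + 149/49*q + 5490/49
  leading term p*q: subtract (-1/5*q)·k_3 from -10/21*p*q + 3380/49*p - 12/7*q**3 - 6595/147*q**2 + 149/49*q + 5490/49 → 3380/49*p - 12/7*q**3 - 2196/49*q**2 + 170/49*q + 5490/49
  leading term p: subtract (1014/35)·k_3 from 3380/49*p - 12/7*q**3 - 2196/49*q**2 + 170/49*q + 5490/49 → -12/7*q**3 - 2196/49*q**2 - 24/7*q + 2448/49
  leading term q**3: subtract (120/7)·k_4 from -12/7*q**3 - 2196/49*q**2 - 24/7*q + 2448/49 → 0
  remainder 0.

S(h_2,k_4): lcm = p*q**3. S = -183/7*p*q**2 - 20/7*p*q + 204/7*p - 12/7*q**3 - 2/7*q**2 + 15/7*q.
  leading term p*q**2: subtract (-61/49)·h_1 from -183/7*p*q**2 - 20/7*p*q + 204/7*p - 12/7*q**3 - 2/7*q**2 + 15/7*q → -20/7*p*q + 3380/49*p - 12/7*q**3 - 2210/49*q**2 + 44/49*q + 5490/49
  leading term p*q: subtract (-6/5*q)·k_3 from -20/7*p*q + 3380/49*p - 12/7*q**3 - 2210/49*q**2 + 44/49*q + 5490/49 → 3380/49*p - 12/7*q**3 - 2196/49*q**2 + 170/49*q + 5490/49
  leading term p: subtract (1014/35)·k_3 from 3380/49*p - 12/7*q**3 - 2196/49*q**2 + 170/49*q + 5490/49 → -12/7*q**3 - 2196/49*q**2 - 24/7*q + 2448/49
  leading term q**3: subtract (120/7)·k_4 from -12/7*q**3 - 2196/49*q**2 - 24/7*q + 2448/49 → 0
  remainder 0.

S(k_3,k_4): leading monomials are coprime, so the S-polynomial reduces to 0 (Buchberger's first criterion).
Every S-polynomial of the final basis reduces to 0, so we have a Gröbner basis.
Inter-reduce: drop elements whose leading term is divisible by another's, tail-reduce, and make monic.
Reduced Gröbner basis: {p + 1/10*q + 9/10, q**3 + 183/7*q**2 + 2*q - 204/7}.

Same reduced basis, so the two generating sets span the same ideal.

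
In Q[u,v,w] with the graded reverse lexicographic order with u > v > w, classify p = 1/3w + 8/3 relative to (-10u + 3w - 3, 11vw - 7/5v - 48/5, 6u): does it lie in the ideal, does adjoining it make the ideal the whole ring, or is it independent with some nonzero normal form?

First compute the reduced Gröbner basis of I by Buchberger's algorithm.
f_1 = -10u + 3w - 3, LT = u.
f_2 = 11vw - 7/5v - 48/5, LT = vw.
f_3 = 6u, LT = u.

S(f_1,f_3): lcm = u. S = -3/10w + 3/10.
  leading term w: no divisor's leading term divides it; move -3/10w to the remainder.
  leading term 1: no divisor's leading term divides it; move 3/10 to the remainder.
  remainder -3/10w + 3/10 ≠ 0; add h_4 = -3/10w + 3/10 to the basis.

S(f_2,h_4): lcm = vw. S = 48/55v - 48/55.
  leading term v: no divisor's leading term divides it; move 48/55v to the remainder.
  leading term 1: no divisor's leading term divides it; move -48/55 to the remainder.
  remainder 48/55v - 48/55 ≠ 0; add h_5 = 48/55v - 48/55 to the basis.

The other S-polynomials (S(f_1,f_2), S(f_2,f_3), S(f_1,h_4), S(f_3,h_4), S(f_1,h_5), S(f_2,h_5), S(f_3,h_5), S(h_4,h_5)) all reduce to 0 modulo the current basis, so we have a Gröbner basis.
Inter-reduce: drop elements whose leading term is divisible by another's, tail-reduce, and make monic.
Reduced Gröbner basis: {u, v - 1, w - 1}.
Label its elements g_1 = u, g_2 = v - 1, g_3 = w - 1.

Reduce p = 1/3w + 8/3 modulo G:
  leading term w: subtract (1/3)·g_3 from 1/3w + 8/3 → 3
  leading term 1: no divisor's leading term divides it; move 3 to the remainder.
  normal form = 3.
The normal form is nonzero, so p ∉ I. Since p minus its normal form lies in I, I + (p) = I + (r) where r = 3; decide whether this ideal is the whole ring.
Here r = 3 is a nonzero constant, hence a unit: 1 ∈ I + (p), the Gröbner basis of I + (p) is {1}, and the enlarged system has no common solution — adjoining p is inconsistent.

Adjoining 1/3w + 8/3 makes the ideal the whole ring: the system is inconsistent.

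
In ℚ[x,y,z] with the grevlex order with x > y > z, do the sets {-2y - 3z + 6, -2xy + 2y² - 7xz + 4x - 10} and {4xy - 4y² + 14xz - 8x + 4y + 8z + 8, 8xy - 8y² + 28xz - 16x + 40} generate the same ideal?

No, the ideals differ.

Since reduced Gröbner bases are canonical representatives of ideals under a given ordering, it suffices to compute and compare them.
Buchberger on the first generating set:
f_1 = -2y - 3z + 6, LT = y.
f_2 = -2xy + 2y² - 7xz + 4x - 10, LT = xy.

S(f_1,f_2): lcm = xy. S = y² - 2xz - x - 5.
  leading term y²: subtract (-½y)·f_1 from y² - 2xz - x - 5 → -2xz - 3/2yz - x + 3y - 5
  leading term xz: no divisor's leading term divides it; move -2xz to the remainder.
  leading term yz: subtract (¾z)·f_1 from -3/2yz - x + 3y - 5 → 9/4z² - x + 3y - 9/2z - 5
  leading term z²: no divisor's leading term divides it; move 9/4z² to the remainder.
  leading term x: no divisor's leading term divides it; move -x to the remainder.
  leading term y: subtract (-3/2)·f_1 from 3y - 9/2z - 5 → -9z + 4
  leading term z: no divisor's leading term divides it; move -9z to the remainder.
  leading term 1: no divisor's leading term divides it; move 4 to the remainder.
  remainder -2xz + 9/4z² - x - 9z + 4 ≠ 0; add g_3 = -2xz + 9/4z² - x - 9z + 4 to the basis.

S(f_1,g_3): leading monomials are coprime, so the S-polynomial reduces to 0 (Buchberger's first criterion).
S(f_2,g_3): lcm = xyz. S = -y²z + 7/2xz² + 9/8yz² - ½xy - 2xz - 9/2yz + 2y + 5z.
  leading term y²z: subtract (½yz)·f_1 from -y²z + 7/2xz² + 9/8yz² - ½xy - 2xz - 9/2yz + 2y + 5z → 7/2xz² + 21/8yz² - ½xy - 2xz - 15/2yz + 2y + 5z
  leading term xz²: subtract (-7/4z)·g_3 from 7/2xz² + 21/8yz² - ½xy - 2xz - 15/2yz + 2y + 5z → 21/8yz² + 63/16z³ - ½xy - 15/4xz - 15/2yz - 63/4z² + 2y + 12z
  leading term yz²: subtract (-21/16z²)·f_1 from 21/8yz² + 63/16z³ - ½xy - 15/4xz - 15/2yz - 63/4z² + 2y + 12z → -½xy - 15/4xz - 15/2yz - 63/8z² + 2y + 12z
  leading term xy: subtract (¼x)·f_1 from -½xy - 15/4xz - 15/2yz - 63/8z² + 2y + 12z → -3xz - 15/2yz - 63/8z² - 3/2x + 2y + 12z
  leading term xz: subtract (3/2)·g_3 from -3xz - 15/2yz - 63/8z² - 3/2x + 2y + 12z → -15/2yz - 45/4z² + 2y + 51/2z - 6
  leading term yz: subtract (15/4z)·f_1 from -15/2yz - 45/4z² + 2y + 51/2z - 6 → 2y + 3z - 6
  leading term y: subtract (-1)·f_1 from 2y + 3z - 6 → 0
  remainder 0.

Every S-polynomial of the final basis reduces to 0, so we have a Gröbner basis.
Inter-reduce: drop elements whose leading term is divisible by another's, tail-reduce, and make monic.
Reduced Gröbner basis: {xz - 9/8z² + ½x + 9/2z - 2, y + 3/2z - 3}.

Buchberger on the second generating set:
h_1 = 4xy - 4y² + 14xz - 8x + 4y + 8z + 8, LT = xy.
h_2 = 8xy - 8y² + 28xz - 16x + 40, LT = xy.

S(h_1,h_2): lcm = xy. S = y + 2z - 3.
  leading term y: no divisor's leading term divides it; move y to the remainder.
  leading term z: no divisor's leading term divides it; move 2z to the remainder.
  leading term 1: no divisor's leading term divides it; move -3 to the remainder.
  remainder y + 2z - 3 ≠ 0; add k_3 = y + 2z - 3 to the basis.

S(h_1,k_3): lcm = xy. S = -y² + 3/2xz + x + y + 2z + 2.
  leading term y²: subtract (-y)·k_3 from -y² + 3/2xz + x + y + 2z + 2 → 3/2xz + 2yz + x - 2y + 2z + 2
  leading term xz: no divisor's leading term divides it; move 3/2xz to the remainder.
  leading term yz: subtract (2z)·k_3 from 2yz + x - 2y + 2z + 2 → -4z² + x - 2y + 8z + 2
  leading term z²: no divisor's leading term divides it; move -4z² to the remainder.
  leading term x: no divisor's leading term divides it; move x to the remainder.
  leading term y: subtract (-2)·k_3 from -2y + 8z + 2 → 12z - 4
  leading term z: no divisor's leading term divides it; move 12z to the remainder.
  leading term 1: no divisor's leading term divides it; move -4 to the remainder.
  remainder 3/2xz - 4z² + x + 12z - 4 ≠ 0; add k_4 = 3/2xz - 4z² + x + 12z - 4 to the basis.

S(h_2,k_3): lcm = xy. S = -y² + 3/2xz + x + 5.
  leading term y²: subtract (-y)·k_3 from -y² + 3/2xz + x + 5 → 3/2xz + 2yz + x - 3y + 5
  leading term xz: subtract (1)·k_4 from 3/2xz + 2yz + x - 3y + 5 → 2yz + 4z² - 3y - 12z + 9
  leading term yz: subtract (2z)·k_3 from 2yz + 4z² - 3y - 12z + 9 → -3y - 6z + 9
  leading term y: subtract (-3)·k_3 from -3y - 6z + 9 → 0
  remainder 0.

S(h_1,k_4): lcm = xyz. S = -y²z + 7/2xz² + 8/3yz² - ⅔xy - 2xz - 7yz + 2z² + 8/3y + 2z.
  leading term y²z: subtract (-yz)·k_3 from -y²z + 7/2xz² + 8/3yz² - ⅔xy - 2xz - 7yz + 2z² + 8/3y + 2z → 7/2xz² + 14/3yz² - ⅔xy - 2xz - 10yz + 2z² + 8/3y + 2z
  leading term xz²: subtract (7/3z)·k_4 from 7/2xz² + 14/3yz² - ⅔xy - 2xz - 10yz + 2z² + 8/3y + 2z → 14/3yz² + 28/3z³ - ⅔xy - 13/3xz - 10yz - 26z² + 8/3y + 34/3z
  leading term yz²: subtract (14/3z²)·k_3 from 14/3yz² + 28/3z³ - ⅔xy - 13/3xz - 10yz - 26z² + 8/3y + 34/3z → -⅔xy - 13/3xz - 10yz - 12z² + 8/3y + 34/3z
  leading term xy: subtract (-⅙)·h_1 from -⅔xy - 13/3xz - 10yz - 12z² + 8/3y + 34/3z → -⅔y² - 2xz - 10yz - 12z² - 4/3x + 10/3y + 38/3z + 4/3
  leading term y²: subtract (-⅔y)·k_3 from -⅔y² - 2xz - 10yz - 12z² - 4/3x + 10/3y + 38/3z + 4/3 → -2xz - 26/3yz - 12z² - 4/3x + 4/3y + 38/3z + 4/3
  leading term xz: subtract (-4/3)·k_4 from -2xz - 26/3yz - 12z² - 4/3x + 4/3y + 38/3z + 4/3 → -26/3yz - 52/3z² + 4/3y + 86/3z - 4
  leading term yz: subtract (-26/3z)·k_3 from -26/3yz - 52/3z² + 4/3y + 86/3z - 4 → 4/3y + 8/3z - 4
  leading term y: subtract (4/3)·k_3 from 4/3y + 8/3z - 4 → 0
  remainder 0.

S(h_2,k_4): lcm = xyz. S = -y²z + 7/2xz² + 8/3yz² - ⅔xy - 2xz - 8yz + 8/3y + 5z.
  leading term y²z: subtract (-yz)·k_3 from -y²z + 7/2xz² + 8/3yz² - ⅔xy - 2xz - 8yz + 8/3y + 5z → 7/2xz² + 14/3yz² - ⅔xy - 2xz - 11yz + 8/3y + 5z
  leading term xz²: subtract (7/3z)·k_4 from 7/2xz² + 14/3yz² - ⅔xy - 2xz - 11yz + 8/3y + 5z → 14/3yz² + 28/3z³ - ⅔xy - 13/3xz - 11yz - 28z² + 8/3y + 43/3z
  leading term yz²: subtract (14/3z²)·k_3 from 14/3yz² + 28/3z³ - ⅔xy - 13/3xz - 11yz - 28z² + 8/3y + 43/3z → -⅔xy - 13/3xz - 11yz - 14z² + 8/3y + 43/3z
  leading term xy: subtract (-⅙)·h_1 from -⅔xy - 13/3xz - 11yz - 14z² + 8/3y + 43/3z → -⅔y² - 2xz - 11yz - 14z² - 4/3x + 10/3y + 47/3z + 4/3
  leading term y²: subtract (-⅔y)·k_3 from -⅔y² - 2xz - 11yz - 14z² - 4/3x + 10/3y + 47/3z + 4/3 → -2xz - 29/3yz - 14z² - 4/3x + 4/3y + 47/3z + 4/3
  leading term xz: subtract (-4/3)·k_4 from -2xz - 29/3yz - 14z² - 4/3x + 4/3y + 47/3z + 4/3 → -29/3yz - 58/3z² + 4/3y + 95/3z - 4
  leading term yz: subtract (-29/3z)·k_3 from -29/3yz - 58/3z² + 4/3y + 95/3z - 4 → 4/3y + 8/3z - 4
  leading term y: subtract (4/3)·k_3 from 4/3y + 8/3z - 4 → 0
  remainder 0.

S(k_3,k_4): leading monomials are coprime, so the S-polynomial reduces to 0 (Buchberger's first criterion).
Every S-polynomial of the final basis reduces to 0, so we have a Gröbner basis.
Inter-reduce: drop elements whose leading term is divisible by another's, tail-reduce, and make monic.
Reduced Gröbner basis: {xz - 8/3z² + ⅔x + 8z - 8/3, y + 2z - 3}.

The bases are distinct; the ideals are different.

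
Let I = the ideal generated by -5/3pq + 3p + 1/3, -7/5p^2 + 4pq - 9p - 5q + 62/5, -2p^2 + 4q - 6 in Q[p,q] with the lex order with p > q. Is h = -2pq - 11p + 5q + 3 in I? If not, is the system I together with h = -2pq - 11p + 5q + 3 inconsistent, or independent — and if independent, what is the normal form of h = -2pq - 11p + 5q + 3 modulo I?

First compute the reduced Gröbner basis of I by Buchberger's algorithm.
f_1 = -5/3pq + 3p + 1/3, LT = pq.
f_2 = -7/5p^2 + 4pq - 9p - 5q + 62/5, LT = p^2.
f_3 = -2p^2 + 4q - 6, LT = p^2.

S(f_1,f_2): lcm = p^2q. S = -9/5p^2 + 20/7pq^2 - 45/7pq - 1/5p - 25/7q^2 + 62/7q.
  leading term p^2: subtract (9/7)·f_2 from -9/5p^2 + 20/7pq^2 - 45/7pq - 1/5p - 25/7q^2 + 62/7q → 20/7pq^2 - 81/7pq + 398/35p - 25/7q^2 + 107/7q - 558/35
  leading term pq^2: subtract (-12/7q)·f_1 from 20/7pq^2 - 81/7pq + 398/35p - 25/7q^2 + 107/7q - 558/35 → -45/7pq + 398/35p - 25/7q^2 + 111/7q - 558/35
  leading term pq: subtract (27/7)·f_1 from -45/7pq + 398/35p - 25/7q^2 + 111/7q - 558/35 → -1/5p - 25/7q^2 + 111/7q - 603/35
  leading term p: no divisor's leading term divides it; move -1/5p to the remainder.
  leading term q^2: no divisor's leading term divides it; move -25/7q^2 to the remainder.
  leading term q: no divisor's leading term divides it; move 111/7q to the remainder.
  leading term 1: no divisor's leading term divides it; move -603/35 to the remainder.
  remainder -1/5p - 25/7q^2 + 111/7q - 603/35 ≠ 0; add k_4 = -1/5p - 25/7q^2 + 111/7q - 603/35 to the basis.

S(f_1,f_3): lcm = p^2q. S = -9/5p^2 - 1/5p + 2q^2 - 3q.
  leading term p^2: subtract (9/7)·f_2 from -9/5p^2 - 1/5p + 2q^2 - 3q → -36/7pq + 398/35p + 2q^2 + 24/7q - 558/35
  leading term pq: subtract (108/35)·f_1 from -36/7pq + 398/35p + 2q^2 + 24/7q - 558/35 → 74/35p + 2q^2 + 24/7q - 594/35
  leading term p: subtract (-74/7)·k_4 from 74/35p + 2q^2 + 24/7q - 594/35 → -1752/49q^2 + 8382/49q - 9756/49
  leading term q^2: no divisor's leading term divides it; move -1752/49q^2 to the remainder.
  leading term q: no divisor's leading term divides it; move 8382/49q to the remainder.
  leading term 1: no divisor's leading term divides it; move -9756/49 to the remainder.
  remainder -1752/49q^2 + 8382/49q - 9756/49 ≠ 0; add k_5 = -1752/49q^2 + 8382/49q - 9756/49 to the basis.

S(f_2,f_3): lcm = p^2. S = -20/7pq + 45/7p + 39/7q - 83/7.
  leading term pq: subtract (12/7)·f_1 from -20/7pq + 45/7p + 39/7q - 83/7 → 9/7p + 39/7q - 87/7
  leading term p: subtract (-45/7)·k_4 from 9/7p + 39/7q - 87/7 → -1125/49q^2 + 5268/49q - 6036/49
  leading term q^2: subtract (375/584)·k_5 from -1125/49q^2 + 5268/49q - 6036/49 → -681/292q + 681/146
  leading term q: no divisor's leading term divides it; move -681/292q to the remainder.
  leading term 1: no divisor's leading term divides it; move 681/146 to the remainder.
  remainder -681/292q + 681/146 ≠ 0; add k_6 = -681/292q + 681/146 to the basis.

The other S-polynomials (S(f_1,k_4), S(f_2,k_4), S(f_3,k_4), S(f_1,k_5), S(f_2,k_5), S(f_3,k_5), S(k_4,k_5), S(f_1,k_6), S(f_2,k_6), S(f_3,k_6), S(k_4,k_6), S(k_5,k_6)) all reduce to 0 modulo the current basis, so we have a Gröbner basis.
Inter-reduce: drop elements whose leading term is divisible by another's, tail-reduce, and make monic.
Reduced Gröbner basis: {p - 1, q - 2}.
Label its elements g_1 = p - 1, g_2 = q - 2.

Reduce h = -2pq - 11p + 5q + 3 modulo G:
  leading term pq: subtract (-2q)·g_1 from -2pq - 11p + 5q + 3 → -11p + 3q + 3
  leading term p: subtract (-11)·g_1 from -11p + 3q + 3 → 3q - 8
  leading term q: subtract (3)·g_2 from 3q - 8 → -2
  leading term 1: no divisor's leading term divides it; move -2 to the remainder.
  normal form = -2.
The normal form is nonzero, so h ∉ I. Since h minus its normal form lies in I, I + (h) = I + (r) where r = -2; decide whether this ideal is the whole ring.
Here r = -2 is a nonzero constant, hence a unit: 1 ∈ I + (h), the Gröbner basis of I + (h) is {1}, and the enlarged system has no common solution — adjoining h is inconsistent.

Adjoining -2pq - 11p + 5q + 3 makes the ideal the whole ring: the system is inconsistent.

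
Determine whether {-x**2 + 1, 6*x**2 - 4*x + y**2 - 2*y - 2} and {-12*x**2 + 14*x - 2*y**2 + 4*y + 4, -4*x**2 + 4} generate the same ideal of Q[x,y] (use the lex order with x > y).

No, the ideals differ.

Since reduced Gröbner bases are canonical representatives of ideals under a given ordering, it suffices to compute and compare them.
Buchberger on the first generating set:
f_1 = -x**2 + 1, LT = x**2.
f_2 = 6*x**2 - 4*x + y**2 - 2*y - 2, LT = x**2.

S(f_1,f_2): lcm = x**2. S = 2/3*x - 1/6*y**2 + 1/3*y - 2/3.
  leading term x: no divisor's leading term divides it; move 2/3*x to the remainder.
  leading term y**2: no divisor's leading term divides it; move -1/6*y**2 to the remainder.
  leading term y: no divisor's leading term divides it; move 1/3*y to the remainder.
  leading term 1: no divisor's leading term divides it; move -2/3 to the remainder.
  remainder 2/3*x - 1/6*y**2 + 1/3*y - 2/3 ≠ 0; add g_3 = 2/3*x - 1/6*y**2 + 1/3*y - 2/3 to the basis.

S(f_1,g_3): lcm = x**2. S = 1/4*x*y**2 - 1/2*x*y + x - 1.
  leading term x*y**2: subtract (3/8*y**2)·g_3 from 1/4*x*y**2 - 1/2*x*y + x - 1 → -1/2*x*y + x + 1/16*y**4 - 1/8*y**3 + 1/4*y**2 - 1
  leading term x*y: subtract (-3/4*y)·g_3 from -1/2*x*y + x + 1/16*y**4 - 1/8*y**3 + 1/4*y**2 - 1 → x + 1/16*y**4 - 1/4*y**3 + 1/2*y**2 - 1/2*y - 1
  leading term x: subtract (3/2)·g_3 from x + 1/16*y**4 - 1/4*y**3 + 1/2*y**2 - 1/2*y - 1 → 1/16*y**4 - 1/4*y**3 + 3/4*y**2 - y
  leading term y**4: no divisor's leading term divides it; move 1/16*y**4 to the remainder.
  leading term y**3: no divisor's leading term divides it; move -1/4*y**3 to the remainder.
  leading term y**2: no divisor's leading term divides it; move 3/4*y**2 to the remainder.
  leading term y: no divisor's leading term divides it; move -y to the remainder.
  remainder 1/16*y**4 - 1/4*y**3 + 3/4*y**2 - y ≠ 0; add g_4 = 1/16*y**4 - 1/4*y**3 + 3/4*y**2 - y to the basis.

The other S-polynomials (S(f_2,g_3), S(f_1,g_4), S(f_2,g_4), S(g_3,g_4)) all reduce to 0 modulo the current basis, so we have a Gröbner basis.
Inter-reduce: drop elements whose leading term is divisible by another's, tail-reduce, and make monic.
Reduced Gröbner basis: {x - 1/4*y**2 + 1/2*y - 1, y**4 - 4*y**3 + 12*y**2 - 16*y}.

Buchberger on the second generating set:
h_1 = -12*x**2 + 14*x - 2*y**2 + 4*y + 4, LT = x**2.
h_2 = -4*x**2 + 4, LT = x**2.

S(h_1,h_2): lcm = x**2. S = -7/6*x + 1/6*y**2 - 1/3*y + 2/3.
  leading term x: no divisor's leading term divides it; move -7/6*x to the remainder.
  leading term y**2: no divisor's leading term divides it; move 1/6*y**2 to the remainder.
  leading term y: no divisor's leading term divides it; move -1/3*y to the remainder.
  leading term 1: no divisor's leading term divides it; move 2/3 to the remainder.
  remainder -7/6*x + 1/6*y**2 - 1/3*y + 2/3 ≠ 0; add k_3 = -7/6*x + 1/6*y**2 - 1/3*y + 2/3 to the basis.

S(h_1,k_3): lcm = x**2. S = 1/7*x*y**2 - 2/7*x*y - 25/42*x + 1/6*y**2 - 1/3*y - 1/3.
  leading term x*y**2: subtract (-6/49*y**2)·k_3 from 1/7*x*y**2 - 2/7*x*y - 25/42*x + 1/6*y**2 - 1/3*y - 1/3 → -2/7*x*y - 25/42*x + 1/49*y**4 - 2/49*y**3 + 73/294*y**2 - 1/3*y - 1/3
  leading term x*y: subtract (12/49*y)·k_3 from -2/7*x*y - 25/42*x + 1/49*y**4 - 2/49*y**3 + 73/294*y**2 - 1/3*y - 1/3 → -25/42*x + 1/49*y**4 - 4/49*y**3 + 97/294*y**2 - 73/147*y - 1/3
  leading term x: subtract (25/49)·k_3 from -25/42*x + 1/49*y**4 - 4/49*y**3 + 97/294*y**2 - 73/147*y - 1/3 → 1/49*y**4 - 4/49*y**3 + 12/49*y**2 - 16/49*y - 33/49
  leading term y**4: no divisor's leading term divides it; move 1/49*y**4 to the remainder.
  leading term y**3: no divisor's leading term divides it; move -4/49*y**3 to the remainder.
  leading term y**2: no divisor's leading term divides it; move 12/49*y**2 to the remainder.
  leading term y: no divisor's leading term divides it; move -16/49*y to the remainder.
  leading term 1: no divisor's leading term divides it; move -33/49 to the remainder.
  remainder 1/49*y**4 - 4/49*y**3 + 12/49*y**2 - 16/49*y - 33/49 ≠ 0; add k_4 = 1/49*y**4 - 4/49*y**3 + 12/49*y**2 - 16/49*y - 33/49 to the basis.

The other S-polynomials (S(h_2,k_3), S(h_1,k_4), S(h_2,k_4), S(k_3,k_4)) all reduce to 0 modulo the current basis, so we have a Gröbner basis.
Inter-reduce: drop elements whose leading term is divisible by another's, tail-reduce, and make monic.
Reduced Gröbner basis: {x - 1/7*y**2 + 2/7*y - 4/7, y**4 - 4*y**3 + 12*y**2 - 16*y - 33}.

Since the reduced bases disagree, the two ideals are not the same.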